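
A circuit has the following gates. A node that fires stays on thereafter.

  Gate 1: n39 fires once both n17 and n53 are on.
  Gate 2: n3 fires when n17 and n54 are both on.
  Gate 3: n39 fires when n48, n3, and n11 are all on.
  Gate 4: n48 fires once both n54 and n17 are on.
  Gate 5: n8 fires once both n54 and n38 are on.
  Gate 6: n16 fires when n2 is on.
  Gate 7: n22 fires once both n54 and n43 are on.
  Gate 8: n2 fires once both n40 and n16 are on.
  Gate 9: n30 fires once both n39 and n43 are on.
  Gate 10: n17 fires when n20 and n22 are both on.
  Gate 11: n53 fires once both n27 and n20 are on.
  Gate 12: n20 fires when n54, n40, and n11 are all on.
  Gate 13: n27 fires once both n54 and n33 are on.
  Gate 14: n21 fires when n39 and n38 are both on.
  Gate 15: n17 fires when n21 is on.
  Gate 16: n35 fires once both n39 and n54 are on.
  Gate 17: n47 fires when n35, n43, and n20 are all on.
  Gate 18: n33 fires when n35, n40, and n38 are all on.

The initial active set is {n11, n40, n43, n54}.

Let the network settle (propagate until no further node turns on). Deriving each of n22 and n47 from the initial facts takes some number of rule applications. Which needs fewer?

n22: Gate 7: n54 and n43 on → n22 on. [1 rule application]
n47: n54, n40, and n11 are on, so n20 fires (Gate 12). n54 and n43 are on, so n22 fires (Gate 7). n20 and n22 are on, so n17 fires (Gate 10). n17 and n54 are on, so n3 fires (Gate 2). Gate 4: n54 and n17 on → n48 on. Gate 3: n48, n3, and n11 on → n39 on. Gate 16: n39 and n54 on → n35 on. Gate 17: n35, n43, and n20 on → n47 on. [8 rule applications]
n22 needs fewer.

n22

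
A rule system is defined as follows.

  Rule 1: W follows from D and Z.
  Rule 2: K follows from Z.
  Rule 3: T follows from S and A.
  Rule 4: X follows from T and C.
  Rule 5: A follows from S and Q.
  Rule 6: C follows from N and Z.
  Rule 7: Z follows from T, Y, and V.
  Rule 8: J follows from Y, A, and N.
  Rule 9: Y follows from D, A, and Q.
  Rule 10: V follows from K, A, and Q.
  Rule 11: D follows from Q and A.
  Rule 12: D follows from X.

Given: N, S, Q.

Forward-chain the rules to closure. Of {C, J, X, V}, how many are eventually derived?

1

From S and Q, Rule 5 gives A.
Q and A hold, so D follows (Rule 11).
D, A, and Q hold, so Y follows (Rule 9).
From Y, A, and N, Rule 8 gives J.
C would need N and Z (Rule 6), but Z is never established.
J: reached.
X would need T and C (Rule 4), but C is never established.
V would need K, A, and Q (Rule 10), but K is never established.
Reached: J — 1 of the 4.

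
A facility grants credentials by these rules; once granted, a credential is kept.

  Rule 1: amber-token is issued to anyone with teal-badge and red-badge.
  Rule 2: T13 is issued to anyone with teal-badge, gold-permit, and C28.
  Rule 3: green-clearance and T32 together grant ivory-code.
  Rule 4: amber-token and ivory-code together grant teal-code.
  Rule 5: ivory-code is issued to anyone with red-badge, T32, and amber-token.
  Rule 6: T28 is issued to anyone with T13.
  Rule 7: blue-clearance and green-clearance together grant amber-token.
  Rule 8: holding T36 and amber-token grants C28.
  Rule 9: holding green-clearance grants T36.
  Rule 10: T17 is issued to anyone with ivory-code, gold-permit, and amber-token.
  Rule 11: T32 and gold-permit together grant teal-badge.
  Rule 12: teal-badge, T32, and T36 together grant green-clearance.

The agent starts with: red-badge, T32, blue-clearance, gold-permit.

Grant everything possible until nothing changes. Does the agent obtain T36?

No

T36 would need green-clearance (Rule 9), but green-clearance is never granted.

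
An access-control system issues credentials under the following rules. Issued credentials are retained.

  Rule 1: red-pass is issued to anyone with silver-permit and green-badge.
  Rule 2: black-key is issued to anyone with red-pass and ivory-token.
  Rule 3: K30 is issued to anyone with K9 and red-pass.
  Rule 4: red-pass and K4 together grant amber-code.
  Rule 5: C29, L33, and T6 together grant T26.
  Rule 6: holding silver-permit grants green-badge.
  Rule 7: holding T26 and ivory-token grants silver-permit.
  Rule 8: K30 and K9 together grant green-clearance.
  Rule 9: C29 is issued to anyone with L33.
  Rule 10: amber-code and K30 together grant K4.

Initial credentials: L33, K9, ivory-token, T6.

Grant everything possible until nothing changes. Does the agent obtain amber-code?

amber-code would need red-pass and K4 (Rule 4), but K4 is never granted.

No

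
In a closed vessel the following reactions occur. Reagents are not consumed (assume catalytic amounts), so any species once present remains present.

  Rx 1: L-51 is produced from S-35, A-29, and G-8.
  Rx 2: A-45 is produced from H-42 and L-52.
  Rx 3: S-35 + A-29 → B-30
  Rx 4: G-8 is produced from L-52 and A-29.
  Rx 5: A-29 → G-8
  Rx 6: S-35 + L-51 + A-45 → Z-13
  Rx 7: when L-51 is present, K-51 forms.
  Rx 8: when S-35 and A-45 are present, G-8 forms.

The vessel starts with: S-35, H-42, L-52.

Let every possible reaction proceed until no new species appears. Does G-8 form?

H-42 and L-52 present → A-45 forms (Rx 2).
S-35 and A-45 present → G-8 forms (Rx 8).

Yes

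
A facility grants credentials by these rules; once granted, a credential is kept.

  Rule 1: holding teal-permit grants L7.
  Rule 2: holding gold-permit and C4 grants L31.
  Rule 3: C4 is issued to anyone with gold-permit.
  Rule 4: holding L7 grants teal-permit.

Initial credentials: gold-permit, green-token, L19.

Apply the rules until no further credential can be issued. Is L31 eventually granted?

Yes

Holding gold-permit grants C4 (Rule 3).
Holding gold-permit and C4 grants L31 (Rule 2).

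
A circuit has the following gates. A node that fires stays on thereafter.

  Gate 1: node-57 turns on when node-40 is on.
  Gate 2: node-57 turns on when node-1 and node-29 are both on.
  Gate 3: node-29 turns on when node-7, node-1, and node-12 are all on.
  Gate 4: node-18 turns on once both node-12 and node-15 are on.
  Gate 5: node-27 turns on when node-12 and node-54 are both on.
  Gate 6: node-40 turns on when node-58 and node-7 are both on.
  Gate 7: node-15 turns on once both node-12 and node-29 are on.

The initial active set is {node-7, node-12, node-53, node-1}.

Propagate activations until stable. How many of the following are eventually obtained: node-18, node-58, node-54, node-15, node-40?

2

Gate 3: node-7, node-1, and node-12 on → node-29 on.
Gate 7: node-12 and node-29 on → node-15 on.
node-12 and node-15 are on, so node-18 turns on (Gate 4).
node-18: reached.
No rule produces node-58, and it is not given.
No rule produces node-54, and it is not given.
node-15: reached.
node-40 would need node-58 and node-7 (Gate 6), but node-58 never turns on.
Reached: node-18 and node-15 — 2 of the 5.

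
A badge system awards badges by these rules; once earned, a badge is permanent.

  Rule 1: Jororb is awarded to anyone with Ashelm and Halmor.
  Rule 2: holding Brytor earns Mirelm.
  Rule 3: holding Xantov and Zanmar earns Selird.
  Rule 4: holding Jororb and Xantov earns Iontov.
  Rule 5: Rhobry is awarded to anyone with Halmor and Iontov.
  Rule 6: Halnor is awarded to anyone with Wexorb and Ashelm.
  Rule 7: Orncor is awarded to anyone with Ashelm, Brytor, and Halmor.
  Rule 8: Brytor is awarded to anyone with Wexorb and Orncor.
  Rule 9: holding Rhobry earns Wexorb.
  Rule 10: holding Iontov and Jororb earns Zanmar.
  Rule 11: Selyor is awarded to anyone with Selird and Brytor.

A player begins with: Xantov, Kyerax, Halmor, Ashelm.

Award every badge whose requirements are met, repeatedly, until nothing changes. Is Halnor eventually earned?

Yes

With Ashelm and Halmor, Jororb is earned (Rule 1).
With Jororb and Xantov, Iontov is earned (Rule 4).
With Halmor and Iontov, Rhobry is earned (Rule 5).
With Rhobry, Wexorb is earned (Rule 9).
With Wexorb and Ashelm, Halnor is earned (Rule 6).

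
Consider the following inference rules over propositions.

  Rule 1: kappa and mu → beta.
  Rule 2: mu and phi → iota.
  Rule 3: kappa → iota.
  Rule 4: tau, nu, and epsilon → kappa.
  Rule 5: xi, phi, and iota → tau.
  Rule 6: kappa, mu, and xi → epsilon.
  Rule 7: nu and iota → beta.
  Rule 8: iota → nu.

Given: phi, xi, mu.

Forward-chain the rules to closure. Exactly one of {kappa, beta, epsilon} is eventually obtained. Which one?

From mu and phi, Rule 2 gives iota.
From iota, Rule 8 gives nu.
From nu and iota, Rule 7 gives beta.
kappa would need tau, nu, and epsilon (Rule 4), but epsilon is never established. epsilon would need kappa, mu, and xi (Rule 6), but kappa is never established.

beta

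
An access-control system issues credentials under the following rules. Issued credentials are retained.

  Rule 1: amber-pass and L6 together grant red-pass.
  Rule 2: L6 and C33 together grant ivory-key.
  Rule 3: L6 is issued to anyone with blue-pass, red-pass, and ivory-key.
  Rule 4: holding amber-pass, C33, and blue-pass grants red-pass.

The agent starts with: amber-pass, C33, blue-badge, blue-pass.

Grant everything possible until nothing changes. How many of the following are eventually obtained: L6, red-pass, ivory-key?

Holding amber-pass, C33, and blue-pass grants red-pass (Rule 4).
L6 would need blue-pass, red-pass, and ivory-key (Rule 3), but ivory-key is never granted.
red-pass: reached.
ivory-key would need L6 and C33 (Rule 2), but L6 is never granted.
Reached: red-pass — 1 of the 3.

1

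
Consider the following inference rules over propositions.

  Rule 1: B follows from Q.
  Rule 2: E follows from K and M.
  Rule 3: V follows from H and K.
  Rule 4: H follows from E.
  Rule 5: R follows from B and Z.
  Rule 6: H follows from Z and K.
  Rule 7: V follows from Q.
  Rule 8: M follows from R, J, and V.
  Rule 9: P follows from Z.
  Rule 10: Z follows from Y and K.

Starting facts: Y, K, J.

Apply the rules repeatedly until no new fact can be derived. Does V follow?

Yes

From Y and K, Rule 10 gives Z.
From Z and K, Rule 6 gives H.
H and K hold, so V follows (Rule 3).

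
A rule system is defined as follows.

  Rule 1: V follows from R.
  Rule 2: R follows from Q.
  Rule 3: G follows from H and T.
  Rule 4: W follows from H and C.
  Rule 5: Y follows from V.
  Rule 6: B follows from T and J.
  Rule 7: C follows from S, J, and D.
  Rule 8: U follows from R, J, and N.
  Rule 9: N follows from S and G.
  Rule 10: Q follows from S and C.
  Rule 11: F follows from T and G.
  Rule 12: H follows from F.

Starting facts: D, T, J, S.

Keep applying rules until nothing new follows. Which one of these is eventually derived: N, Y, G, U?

Y

From S, J, and D, Rule 7 gives C.
S and C hold, so Q follows (Rule 10).
From Q, Rule 2 gives R.
From R, Rule 1 gives V.
From V, Rule 5 gives Y.
G would need H and T (Rule 3), but H is never established. N would need S and G (Rule 9), but G is never established. U would need R, J, and N (Rule 8), but N is never established.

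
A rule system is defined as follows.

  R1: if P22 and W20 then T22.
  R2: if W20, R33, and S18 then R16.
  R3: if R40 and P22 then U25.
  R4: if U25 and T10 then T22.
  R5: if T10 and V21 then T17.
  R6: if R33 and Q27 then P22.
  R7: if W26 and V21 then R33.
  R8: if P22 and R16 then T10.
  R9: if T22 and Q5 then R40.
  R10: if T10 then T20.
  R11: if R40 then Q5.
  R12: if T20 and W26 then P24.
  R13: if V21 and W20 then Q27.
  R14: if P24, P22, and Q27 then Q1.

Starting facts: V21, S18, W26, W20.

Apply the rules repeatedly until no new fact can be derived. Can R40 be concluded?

R40 would need T22 and Q5 (R9), but Q5 is never established.

No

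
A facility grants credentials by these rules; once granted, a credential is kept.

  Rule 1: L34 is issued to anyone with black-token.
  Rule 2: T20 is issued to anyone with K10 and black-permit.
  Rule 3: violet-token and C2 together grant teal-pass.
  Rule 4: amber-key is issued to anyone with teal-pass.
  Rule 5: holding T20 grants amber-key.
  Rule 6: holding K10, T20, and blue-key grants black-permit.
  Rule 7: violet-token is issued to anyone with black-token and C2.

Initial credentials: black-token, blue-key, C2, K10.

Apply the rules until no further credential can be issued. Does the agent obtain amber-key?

Yes

Holding black-token and C2 grants violet-token (Rule 7).
Holding violet-token and C2 grants teal-pass (Rule 3).
Holding teal-pass grants amber-key (Rule 4).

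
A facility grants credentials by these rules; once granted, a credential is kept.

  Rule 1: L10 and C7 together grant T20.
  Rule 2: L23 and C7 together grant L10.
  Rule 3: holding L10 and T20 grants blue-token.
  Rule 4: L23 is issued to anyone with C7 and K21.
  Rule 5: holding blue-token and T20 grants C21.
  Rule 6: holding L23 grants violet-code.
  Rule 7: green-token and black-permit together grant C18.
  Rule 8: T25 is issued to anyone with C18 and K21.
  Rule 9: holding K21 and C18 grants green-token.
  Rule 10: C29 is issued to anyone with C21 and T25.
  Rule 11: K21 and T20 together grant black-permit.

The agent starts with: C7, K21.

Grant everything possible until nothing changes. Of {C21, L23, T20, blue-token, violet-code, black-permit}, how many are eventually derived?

6

Holding C7 and K21 grants L23 (Rule 4).
Holding L23 grants violet-code (Rule 6).
Holding L23 and C7 grants L10 (Rule 2).
Holding L10 and C7 grants T20 (Rule 1).
Holding K21 and T20 grants black-permit (Rule 11).
Holding L10 and T20 grants blue-token (Rule 3).
Holding blue-token and T20 grants C21 (Rule 5).
C21: reached.
L23: reached.
T20: reached.
blue-token: reached.
violet-code: reached.
black-permit: reached.
All 6 are reached.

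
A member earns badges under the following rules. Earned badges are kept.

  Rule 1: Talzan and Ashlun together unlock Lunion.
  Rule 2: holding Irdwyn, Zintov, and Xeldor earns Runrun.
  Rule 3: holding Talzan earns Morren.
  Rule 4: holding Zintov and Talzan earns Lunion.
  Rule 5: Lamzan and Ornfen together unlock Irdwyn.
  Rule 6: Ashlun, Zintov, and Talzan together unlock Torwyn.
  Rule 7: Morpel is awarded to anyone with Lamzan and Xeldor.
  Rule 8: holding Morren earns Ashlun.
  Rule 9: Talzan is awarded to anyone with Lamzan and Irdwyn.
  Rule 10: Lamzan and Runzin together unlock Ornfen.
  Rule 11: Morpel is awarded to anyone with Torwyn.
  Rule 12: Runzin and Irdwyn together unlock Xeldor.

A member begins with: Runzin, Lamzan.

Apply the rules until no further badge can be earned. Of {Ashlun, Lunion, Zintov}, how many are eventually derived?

With Lamzan and Runzin, Ornfen is earned (Rule 10).
With Lamzan and Ornfen, Irdwyn is earned (Rule 5).
With Lamzan and Irdwyn, Talzan is earned (Rule 9).
With Talzan, Morren is earned (Rule 3).
With Morren, Ashlun is earned (Rule 8).
With Talzan and Ashlun, Lunion is earned (Rule 1).
Ashlun: reached.
Lunion: reached.
No rule produces Zintov, and it is not given.
Reached: Ashlun and Lunion — 2 of the 3.

2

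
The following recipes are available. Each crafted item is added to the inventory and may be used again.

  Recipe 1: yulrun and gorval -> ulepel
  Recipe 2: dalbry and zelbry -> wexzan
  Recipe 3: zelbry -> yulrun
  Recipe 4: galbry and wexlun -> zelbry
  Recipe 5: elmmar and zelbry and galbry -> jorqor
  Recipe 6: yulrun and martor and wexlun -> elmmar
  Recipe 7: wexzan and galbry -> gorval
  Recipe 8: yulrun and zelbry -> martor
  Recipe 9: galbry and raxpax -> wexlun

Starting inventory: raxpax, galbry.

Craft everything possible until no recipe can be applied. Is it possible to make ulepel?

No

ulepel would need yulrun and gorval (Recipe 1), but gorval is never obtained.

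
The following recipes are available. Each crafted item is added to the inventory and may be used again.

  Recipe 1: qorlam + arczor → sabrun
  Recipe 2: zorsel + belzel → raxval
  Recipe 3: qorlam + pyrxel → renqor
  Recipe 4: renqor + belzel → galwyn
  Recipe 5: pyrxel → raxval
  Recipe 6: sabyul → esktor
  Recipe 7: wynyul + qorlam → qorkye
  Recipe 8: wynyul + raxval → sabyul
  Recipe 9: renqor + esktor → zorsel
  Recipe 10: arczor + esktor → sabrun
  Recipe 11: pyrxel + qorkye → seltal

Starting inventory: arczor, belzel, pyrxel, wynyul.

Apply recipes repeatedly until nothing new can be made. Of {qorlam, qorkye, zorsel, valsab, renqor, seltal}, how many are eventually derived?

0

No rule produces qorlam, and it is not given.
qorkye would need wynyul and qorlam (Recipe 7), but qorlam is never obtained.
zorsel would need renqor and esktor (Recipe 9), but renqor is never obtained.
No rule produces valsab, and it is not given.
renqor would need qorlam and pyrxel (Recipe 3), but qorlam is never obtained.
seltal would need pyrxel and qorkye (Recipe 11), but qorkye is never obtained.
None of the 6 are reached.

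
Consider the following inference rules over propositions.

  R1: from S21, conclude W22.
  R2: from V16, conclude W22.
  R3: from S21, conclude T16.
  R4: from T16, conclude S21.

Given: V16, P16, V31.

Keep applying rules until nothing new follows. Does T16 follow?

T16 would need S21 (R3), but S21 is never established.

No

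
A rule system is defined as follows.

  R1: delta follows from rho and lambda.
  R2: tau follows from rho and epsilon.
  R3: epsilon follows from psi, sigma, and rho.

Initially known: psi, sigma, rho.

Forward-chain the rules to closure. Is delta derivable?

delta would need rho and lambda (R1), but lambda is never established.

No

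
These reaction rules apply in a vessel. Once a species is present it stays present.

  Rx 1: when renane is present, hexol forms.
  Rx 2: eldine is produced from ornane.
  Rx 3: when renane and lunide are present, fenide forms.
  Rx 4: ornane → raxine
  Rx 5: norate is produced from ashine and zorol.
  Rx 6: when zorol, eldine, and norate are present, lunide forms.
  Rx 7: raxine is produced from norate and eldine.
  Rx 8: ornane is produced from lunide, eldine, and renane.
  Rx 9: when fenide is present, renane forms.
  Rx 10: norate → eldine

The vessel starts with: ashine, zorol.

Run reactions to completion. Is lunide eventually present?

Yes

ashine and zorol present → norate forms (Rx 5).
norate present → eldine forms (Rx 10).
zorol, eldine, and norate present → lunide forms (Rx 6).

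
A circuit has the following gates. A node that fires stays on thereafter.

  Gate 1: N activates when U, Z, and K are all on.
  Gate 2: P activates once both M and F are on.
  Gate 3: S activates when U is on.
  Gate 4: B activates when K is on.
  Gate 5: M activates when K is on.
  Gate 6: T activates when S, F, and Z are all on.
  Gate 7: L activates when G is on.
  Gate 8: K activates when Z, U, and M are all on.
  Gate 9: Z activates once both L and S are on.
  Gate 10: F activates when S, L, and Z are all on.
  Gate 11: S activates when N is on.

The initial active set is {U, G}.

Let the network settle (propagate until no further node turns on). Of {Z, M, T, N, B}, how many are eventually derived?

Gate 7: G on → L on.
Gate 3: U on → S on.
L and S are on, so Z activates (Gate 9).
S, L, and Z are on, so F activates (Gate 10).
Gate 6: S, F, and Z on → T on.
Z: reached.
M would need K (Gate 5), but K never turns on.
T: reached.
N would need U, Z, and K (Gate 1), but K never turns on.
B would need K (Gate 4), but K never turns on.
Reached: Z and T — 2 of the 5.

2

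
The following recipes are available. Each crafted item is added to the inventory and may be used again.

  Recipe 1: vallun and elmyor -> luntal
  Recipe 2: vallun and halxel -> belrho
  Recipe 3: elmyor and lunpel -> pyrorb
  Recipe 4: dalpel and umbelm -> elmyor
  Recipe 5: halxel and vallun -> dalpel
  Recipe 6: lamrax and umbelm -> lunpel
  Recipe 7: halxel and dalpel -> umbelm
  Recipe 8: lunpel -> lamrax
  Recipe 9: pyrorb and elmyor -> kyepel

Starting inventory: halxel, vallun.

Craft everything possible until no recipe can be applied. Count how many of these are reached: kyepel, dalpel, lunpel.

1

halxel and vallun -> dalpel (Recipe 5).
kyepel would need pyrorb and elmyor (Recipe 9), but pyrorb is never obtained.
dalpel: reached.
lunpel would need lamrax and umbelm (Recipe 6), but lamrax is never obtained.
Reached: dalpel — 1 of the 3.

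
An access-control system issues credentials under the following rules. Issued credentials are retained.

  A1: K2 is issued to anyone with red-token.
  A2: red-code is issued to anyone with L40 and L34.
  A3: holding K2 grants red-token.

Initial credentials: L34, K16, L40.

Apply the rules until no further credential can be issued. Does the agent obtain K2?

K2 would need red-token (A1), but red-token is never granted.

No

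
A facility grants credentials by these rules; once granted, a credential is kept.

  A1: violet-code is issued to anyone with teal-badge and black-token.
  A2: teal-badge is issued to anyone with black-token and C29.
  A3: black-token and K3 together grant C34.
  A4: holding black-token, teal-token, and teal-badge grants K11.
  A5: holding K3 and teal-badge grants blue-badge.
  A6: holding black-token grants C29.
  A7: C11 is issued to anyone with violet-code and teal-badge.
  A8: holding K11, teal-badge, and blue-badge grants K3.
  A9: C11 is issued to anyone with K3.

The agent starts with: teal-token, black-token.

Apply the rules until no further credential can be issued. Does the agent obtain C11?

Yes

Holding black-token grants C29 (A6).
Holding black-token and C29 grants teal-badge (A2).
Holding teal-badge and black-token grants violet-code (A1).
Holding violet-code and teal-badge grants C11 (A7).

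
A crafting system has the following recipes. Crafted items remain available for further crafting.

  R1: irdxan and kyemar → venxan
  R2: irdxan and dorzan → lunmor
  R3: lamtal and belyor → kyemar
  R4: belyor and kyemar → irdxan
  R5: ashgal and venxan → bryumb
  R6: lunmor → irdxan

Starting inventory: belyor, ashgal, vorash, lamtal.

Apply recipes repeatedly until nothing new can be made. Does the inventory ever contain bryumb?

Using R3, lamtal and belyor make kyemar.
Using R4, belyor and kyemar make irdxan.
Using R1, irdxan and kyemar make venxan.
Using R5, ashgal and venxan make bryumb.

Yes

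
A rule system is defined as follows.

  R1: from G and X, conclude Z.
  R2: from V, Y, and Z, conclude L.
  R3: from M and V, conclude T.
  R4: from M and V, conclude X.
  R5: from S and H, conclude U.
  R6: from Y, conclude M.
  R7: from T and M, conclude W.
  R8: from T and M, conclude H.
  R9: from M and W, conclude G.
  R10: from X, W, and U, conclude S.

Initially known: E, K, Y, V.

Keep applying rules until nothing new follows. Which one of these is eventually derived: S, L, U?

L

Y holds, so M follows (R6).
M and V hold, so X follows (R4).
From M and V, R3 gives T.
T and M hold, so W follows (R7).
M and W hold, so G follows (R9).
G and X hold, so Z follows (R1).
V, Y, and Z hold, so L follows (R2).
U would need S and H (R5), but S is never established. S would need X, W, and U (R10), but U is never established.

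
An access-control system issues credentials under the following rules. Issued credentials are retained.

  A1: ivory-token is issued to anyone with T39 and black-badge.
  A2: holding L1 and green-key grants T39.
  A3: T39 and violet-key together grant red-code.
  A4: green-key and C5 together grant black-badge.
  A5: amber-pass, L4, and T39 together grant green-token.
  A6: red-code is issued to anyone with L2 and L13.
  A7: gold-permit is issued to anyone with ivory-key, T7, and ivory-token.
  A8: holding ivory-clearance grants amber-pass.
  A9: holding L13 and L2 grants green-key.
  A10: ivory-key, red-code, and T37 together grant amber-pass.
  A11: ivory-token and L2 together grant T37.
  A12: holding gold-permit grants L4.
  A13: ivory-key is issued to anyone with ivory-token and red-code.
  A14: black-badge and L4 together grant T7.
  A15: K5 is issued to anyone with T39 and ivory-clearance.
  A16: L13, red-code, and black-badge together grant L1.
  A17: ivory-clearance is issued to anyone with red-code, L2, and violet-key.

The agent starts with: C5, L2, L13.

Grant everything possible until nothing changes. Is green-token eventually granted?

green-token would need amber-pass, L4, and T39 (A5), but L4 is never granted.

No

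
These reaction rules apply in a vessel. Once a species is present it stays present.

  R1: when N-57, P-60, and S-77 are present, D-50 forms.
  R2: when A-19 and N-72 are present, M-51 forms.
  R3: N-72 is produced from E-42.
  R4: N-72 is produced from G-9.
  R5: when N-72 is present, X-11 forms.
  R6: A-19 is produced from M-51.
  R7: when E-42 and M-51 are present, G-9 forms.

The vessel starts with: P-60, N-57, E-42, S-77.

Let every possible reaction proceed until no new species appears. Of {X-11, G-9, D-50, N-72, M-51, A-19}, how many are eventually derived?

N-57, P-60, and S-77 present → D-50 forms (R1).
E-42 present → N-72 forms (R3).
N-72 present → X-11 forms (R5).
X-11: reached.
G-9 would need E-42 and M-51 (R7), but M-51 never forms.
D-50: reached.
N-72: reached.
M-51 would need A-19 and N-72 (R2), but A-19 never forms.
A-19 would need M-51 (R6), but M-51 never forms.
Reached: X-11, D-50, and N-72 — 3 of the 6.

3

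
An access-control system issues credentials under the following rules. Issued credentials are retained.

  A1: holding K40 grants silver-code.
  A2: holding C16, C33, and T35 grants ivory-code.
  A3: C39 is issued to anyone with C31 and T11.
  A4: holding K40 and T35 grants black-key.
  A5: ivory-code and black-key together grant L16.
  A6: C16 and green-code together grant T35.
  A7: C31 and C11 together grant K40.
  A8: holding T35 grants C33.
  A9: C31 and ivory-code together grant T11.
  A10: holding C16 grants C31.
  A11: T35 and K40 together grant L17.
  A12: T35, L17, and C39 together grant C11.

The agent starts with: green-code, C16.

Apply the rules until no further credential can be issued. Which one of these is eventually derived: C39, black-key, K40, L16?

C39

Holding C16 and green-code grants T35 (A6).
Holding C16 grants C31 (A10).
Holding T35 grants C33 (A8).
Holding C16, C33, and T35 grants ivory-code (A2).
Holding C31 and ivory-code grants T11 (A9).
Holding C31 and T11 grants C39 (A3).
K40 would need C31 and C11 (A7), but C11 is never granted. L16 would need ivory-code and black-key (A5), but black-key is never granted. black-key would need K40 and T35 (A4), but K40 is never granted.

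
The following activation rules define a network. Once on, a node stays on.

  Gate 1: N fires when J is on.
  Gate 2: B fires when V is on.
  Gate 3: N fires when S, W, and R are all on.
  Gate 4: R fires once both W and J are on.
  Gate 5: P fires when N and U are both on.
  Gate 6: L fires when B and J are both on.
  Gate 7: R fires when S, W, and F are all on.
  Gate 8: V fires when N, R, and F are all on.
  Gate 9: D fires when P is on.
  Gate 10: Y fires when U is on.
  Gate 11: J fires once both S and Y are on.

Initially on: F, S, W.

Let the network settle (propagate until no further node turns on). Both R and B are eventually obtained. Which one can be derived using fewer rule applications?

R

R: S, W, and F are on, so R fires (Gate 7). [1 rule application]
B: S, W, and F are on, so R fires (Gate 7). S, W, and R are on, so N fires (Gate 3). N, R, and F are on, so V fires (Gate 8). V is on, so B fires (Gate 2). [4 rule applications]
R needs fewer.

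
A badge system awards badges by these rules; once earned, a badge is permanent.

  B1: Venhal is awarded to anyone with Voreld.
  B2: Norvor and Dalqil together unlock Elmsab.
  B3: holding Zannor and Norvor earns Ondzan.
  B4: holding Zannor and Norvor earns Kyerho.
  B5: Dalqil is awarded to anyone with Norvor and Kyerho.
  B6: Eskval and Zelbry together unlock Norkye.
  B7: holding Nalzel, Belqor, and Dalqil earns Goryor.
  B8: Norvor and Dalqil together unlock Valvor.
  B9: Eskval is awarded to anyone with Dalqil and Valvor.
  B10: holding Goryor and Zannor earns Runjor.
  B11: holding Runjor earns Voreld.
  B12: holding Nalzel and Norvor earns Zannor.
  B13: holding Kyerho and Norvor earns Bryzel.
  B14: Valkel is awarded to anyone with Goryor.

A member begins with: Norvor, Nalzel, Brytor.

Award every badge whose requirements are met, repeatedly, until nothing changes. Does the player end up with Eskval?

With Nalzel and Norvor, Zannor is earned (B12).
With Zannor and Norvor, Kyerho is earned (B4).
With Norvor and Kyerho, Dalqil is earned (B5).
With Norvor and Dalqil, Valvor is earned (B8).
With Dalqil and Valvor, Eskval is earned (B9).

Yes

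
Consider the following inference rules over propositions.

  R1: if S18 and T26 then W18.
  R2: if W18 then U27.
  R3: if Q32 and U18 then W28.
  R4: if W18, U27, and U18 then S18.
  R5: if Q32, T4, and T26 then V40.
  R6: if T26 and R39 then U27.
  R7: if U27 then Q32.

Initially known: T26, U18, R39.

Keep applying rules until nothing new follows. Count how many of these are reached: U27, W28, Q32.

T26 and R39 hold, so U27 follows (R6).
From U27, R7 gives Q32.
From Q32 and U18, R3 gives W28.
U27: reached.
W28: reached.
Q32: reached.
All 3 are reached.

3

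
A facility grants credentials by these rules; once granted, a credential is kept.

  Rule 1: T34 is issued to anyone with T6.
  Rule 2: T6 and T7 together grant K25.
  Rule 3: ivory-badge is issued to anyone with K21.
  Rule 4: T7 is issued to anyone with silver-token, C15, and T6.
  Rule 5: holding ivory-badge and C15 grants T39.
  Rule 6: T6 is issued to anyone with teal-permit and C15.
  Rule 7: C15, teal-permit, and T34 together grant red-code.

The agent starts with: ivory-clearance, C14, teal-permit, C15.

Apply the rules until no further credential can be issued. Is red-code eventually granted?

Yes

Holding teal-permit and C15 grants T6 (Rule 6).
Holding T6 grants T34 (Rule 1).
Holding C15, teal-permit, and T34 grants red-code (Rule 7).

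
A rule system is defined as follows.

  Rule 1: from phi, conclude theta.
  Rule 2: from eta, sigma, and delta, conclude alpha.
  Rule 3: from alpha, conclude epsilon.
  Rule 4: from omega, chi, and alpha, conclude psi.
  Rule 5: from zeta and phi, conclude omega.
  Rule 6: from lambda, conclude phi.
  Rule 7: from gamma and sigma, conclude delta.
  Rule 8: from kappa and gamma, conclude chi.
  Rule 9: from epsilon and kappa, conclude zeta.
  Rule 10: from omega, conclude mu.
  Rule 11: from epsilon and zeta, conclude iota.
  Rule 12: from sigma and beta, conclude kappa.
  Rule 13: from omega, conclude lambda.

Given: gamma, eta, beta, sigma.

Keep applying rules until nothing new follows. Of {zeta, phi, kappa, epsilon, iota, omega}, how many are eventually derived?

From sigma and beta, Rule 12 gives kappa.
From gamma and sigma, Rule 7 gives delta.
eta, sigma, and delta hold, so alpha follows (Rule 2).
From alpha, Rule 3 gives epsilon.
epsilon and kappa hold, so zeta follows (Rule 9).
From epsilon and zeta, Rule 11 gives iota.
zeta: reached.
phi would need lambda (Rule 6), but lambda is never established.
kappa: reached.
epsilon: reached.
iota: reached.
omega would need zeta and phi (Rule 5), but phi is never established.
Reached: zeta, kappa, epsilon, and iota — 4 of the 6.

4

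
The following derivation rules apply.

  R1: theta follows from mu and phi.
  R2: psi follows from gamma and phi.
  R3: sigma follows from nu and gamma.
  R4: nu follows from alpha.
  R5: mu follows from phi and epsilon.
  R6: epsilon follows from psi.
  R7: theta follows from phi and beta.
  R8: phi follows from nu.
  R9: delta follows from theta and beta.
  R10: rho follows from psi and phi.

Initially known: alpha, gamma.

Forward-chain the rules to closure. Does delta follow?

delta would need theta and beta (R9), but beta is never established.

No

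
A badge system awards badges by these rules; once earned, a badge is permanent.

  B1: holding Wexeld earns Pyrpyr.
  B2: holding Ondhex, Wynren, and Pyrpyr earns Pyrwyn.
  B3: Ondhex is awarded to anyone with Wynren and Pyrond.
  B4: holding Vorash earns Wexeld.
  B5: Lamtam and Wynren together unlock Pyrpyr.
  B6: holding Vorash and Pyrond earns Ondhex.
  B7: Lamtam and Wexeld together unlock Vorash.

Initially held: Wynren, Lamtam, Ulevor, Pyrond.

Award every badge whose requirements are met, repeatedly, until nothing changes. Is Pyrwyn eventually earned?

Yes

With Lamtam and Wynren, Pyrpyr is earned (B5).
With Wynren and Pyrond, Ondhex is earned (B3).
With Ondhex, Wynren, and Pyrpyr, Pyrwyn is earned (B2).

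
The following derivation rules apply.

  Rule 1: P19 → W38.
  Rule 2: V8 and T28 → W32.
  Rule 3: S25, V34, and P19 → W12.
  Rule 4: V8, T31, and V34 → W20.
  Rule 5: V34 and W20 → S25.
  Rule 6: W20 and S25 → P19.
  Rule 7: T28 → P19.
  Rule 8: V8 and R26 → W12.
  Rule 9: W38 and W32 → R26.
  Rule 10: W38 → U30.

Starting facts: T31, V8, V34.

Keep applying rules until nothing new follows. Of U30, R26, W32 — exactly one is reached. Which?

U30

From V8, T31, and V34, Rule 4 gives W20.
V34 and W20 hold, so S25 follows (Rule 5).
W20 and S25 hold, so P19 follows (Rule 6).
P19 holds, so W38 follows (Rule 1).
W38 holds, so U30 follows (Rule 10).
W32 would need V8 and T28 (Rule 2), but T28 is never established. R26 would need W38 and W32 (Rule 9), but W32 is never established.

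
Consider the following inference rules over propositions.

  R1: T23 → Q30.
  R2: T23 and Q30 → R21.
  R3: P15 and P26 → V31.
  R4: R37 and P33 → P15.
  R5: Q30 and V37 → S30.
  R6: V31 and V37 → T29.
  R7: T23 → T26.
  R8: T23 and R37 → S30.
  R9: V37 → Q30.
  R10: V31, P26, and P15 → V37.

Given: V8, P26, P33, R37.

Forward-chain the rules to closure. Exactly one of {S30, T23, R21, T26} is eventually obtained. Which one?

R37 and P33 hold, so P15 follows (R4).
P15 and P26 hold, so V31 follows (R3).
V31, P26, and P15 hold, so V37 follows (R10).
From V37, R9 gives Q30.
Q30 and V37 hold, so S30 follows (R5).
T26 would need T23 (R7), but T23 is never established. R21 would need T23 and Q30 (R2), but T23 is never established. No rule produces T23, and it is not given.

S30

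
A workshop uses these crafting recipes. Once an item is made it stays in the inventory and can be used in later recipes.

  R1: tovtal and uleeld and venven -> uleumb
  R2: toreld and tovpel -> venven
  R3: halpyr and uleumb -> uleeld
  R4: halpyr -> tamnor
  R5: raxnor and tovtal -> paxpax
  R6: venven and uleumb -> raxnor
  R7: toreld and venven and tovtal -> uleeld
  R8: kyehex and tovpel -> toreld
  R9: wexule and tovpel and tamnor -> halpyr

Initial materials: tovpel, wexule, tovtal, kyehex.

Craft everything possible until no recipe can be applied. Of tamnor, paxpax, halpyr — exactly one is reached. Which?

paxpax

Using R8, kyehex and tovpel make toreld.
Using R2, toreld and tovpel make venven.
Using R7, toreld, venven, and tovtal make uleeld.
tovtal and uleeld and venven -> uleumb (R1).
venven and uleumb -> raxnor (R6).
raxnor and tovtal -> paxpax (R5).
halpyr would need wexule, tovpel, and tamnor (R9), but tamnor is never obtained. tamnor would need halpyr (R4), but halpyr is never obtained.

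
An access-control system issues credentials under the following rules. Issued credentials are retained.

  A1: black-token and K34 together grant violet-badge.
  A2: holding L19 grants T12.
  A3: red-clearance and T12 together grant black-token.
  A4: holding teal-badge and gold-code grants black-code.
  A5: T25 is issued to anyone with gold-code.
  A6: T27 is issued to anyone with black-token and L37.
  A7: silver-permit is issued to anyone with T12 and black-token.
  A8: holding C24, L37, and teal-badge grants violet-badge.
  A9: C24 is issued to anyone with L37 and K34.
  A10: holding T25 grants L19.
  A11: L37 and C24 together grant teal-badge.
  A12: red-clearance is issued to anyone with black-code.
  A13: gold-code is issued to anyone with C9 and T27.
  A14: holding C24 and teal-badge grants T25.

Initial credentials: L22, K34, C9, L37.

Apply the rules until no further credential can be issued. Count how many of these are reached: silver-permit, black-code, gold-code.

silver-permit would need T12 and black-token (A7), but black-token is never granted.
black-code would need teal-badge and gold-code (A4), but gold-code is never granted.
gold-code would need C9 and T27 (A13), but T27 is never granted.
None of the 3 are reached.

0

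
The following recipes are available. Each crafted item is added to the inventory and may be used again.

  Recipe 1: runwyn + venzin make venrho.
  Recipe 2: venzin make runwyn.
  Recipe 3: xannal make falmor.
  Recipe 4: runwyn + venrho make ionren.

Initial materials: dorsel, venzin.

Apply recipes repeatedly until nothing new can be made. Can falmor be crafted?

No

falmor would need xannal (Recipe 3), but xannal is never obtained.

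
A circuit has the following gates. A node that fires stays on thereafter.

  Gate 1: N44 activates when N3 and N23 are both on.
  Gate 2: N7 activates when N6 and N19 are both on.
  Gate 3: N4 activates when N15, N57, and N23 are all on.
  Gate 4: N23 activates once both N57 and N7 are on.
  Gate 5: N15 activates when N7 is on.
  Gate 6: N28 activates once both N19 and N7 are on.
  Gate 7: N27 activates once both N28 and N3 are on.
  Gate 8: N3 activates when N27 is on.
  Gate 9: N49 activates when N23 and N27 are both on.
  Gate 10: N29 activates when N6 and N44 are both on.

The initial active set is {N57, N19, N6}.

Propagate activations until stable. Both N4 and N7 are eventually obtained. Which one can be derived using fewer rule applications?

N7: Gate 2: N6 and N19 on → N7 on. [1 rule application]
N4: N6 and N19 are on, so N7 activates (Gate 2). N57 and N7 are on, so N23 activates (Gate 4). Gate 5: N7 on → N15 on. Gate 3: N15, N57, and N23 on → N4 on. [4 rule applications]
N7 needs fewer.

N7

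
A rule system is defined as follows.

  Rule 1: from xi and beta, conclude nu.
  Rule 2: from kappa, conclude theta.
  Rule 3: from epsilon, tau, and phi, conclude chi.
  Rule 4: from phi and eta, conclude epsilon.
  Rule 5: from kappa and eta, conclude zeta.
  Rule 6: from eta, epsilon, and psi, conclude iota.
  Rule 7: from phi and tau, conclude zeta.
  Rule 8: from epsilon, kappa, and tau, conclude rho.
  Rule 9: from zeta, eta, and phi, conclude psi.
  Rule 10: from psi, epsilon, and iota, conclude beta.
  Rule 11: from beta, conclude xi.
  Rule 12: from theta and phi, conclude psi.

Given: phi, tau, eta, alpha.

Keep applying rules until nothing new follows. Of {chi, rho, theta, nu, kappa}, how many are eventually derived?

phi and tau hold, so zeta follows (Rule 7).
From phi and eta, Rule 4 gives epsilon.
zeta, eta, and phi hold, so psi follows (Rule 9).
epsilon, tau, and phi hold, so chi follows (Rule 3).
eta, epsilon, and psi hold, so iota follows (Rule 6).
From psi, epsilon, and iota, Rule 10 gives beta.
beta holds, so xi follows (Rule 11).
xi and beta hold, so nu follows (Rule 1).
chi: reached.
rho would need epsilon, kappa, and tau (Rule 8), but kappa is never established.
theta would need kappa (Rule 2), but kappa is never established.
nu: reached.
No rule produces kappa, and it is not given.
Reached: chi and nu — 2 of the 5.

2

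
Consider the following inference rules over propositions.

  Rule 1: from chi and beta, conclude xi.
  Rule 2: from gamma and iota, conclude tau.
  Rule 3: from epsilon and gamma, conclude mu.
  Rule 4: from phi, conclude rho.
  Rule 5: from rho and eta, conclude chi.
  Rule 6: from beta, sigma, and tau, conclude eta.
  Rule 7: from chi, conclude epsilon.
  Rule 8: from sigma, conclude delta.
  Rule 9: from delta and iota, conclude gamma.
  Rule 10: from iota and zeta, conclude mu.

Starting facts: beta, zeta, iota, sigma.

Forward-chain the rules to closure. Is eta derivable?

Yes

From sigma, Rule 8 gives delta.
From delta and iota, Rule 9 gives gamma.
gamma and iota hold, so tau follows (Rule 2).
beta, sigma, and tau hold, so eta follows (Rule 6).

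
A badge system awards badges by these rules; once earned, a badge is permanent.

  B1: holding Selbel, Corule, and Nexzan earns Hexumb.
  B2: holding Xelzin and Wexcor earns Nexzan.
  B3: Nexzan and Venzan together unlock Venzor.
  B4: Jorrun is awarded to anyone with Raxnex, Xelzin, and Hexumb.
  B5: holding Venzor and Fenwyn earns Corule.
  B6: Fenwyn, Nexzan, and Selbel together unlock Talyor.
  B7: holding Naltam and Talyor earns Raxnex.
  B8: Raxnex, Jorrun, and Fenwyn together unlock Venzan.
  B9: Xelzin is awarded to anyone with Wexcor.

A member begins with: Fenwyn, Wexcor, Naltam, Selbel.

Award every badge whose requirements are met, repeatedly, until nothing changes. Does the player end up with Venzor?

No

Venzor would need Nexzan and Venzan (B3), but Venzan is never earned.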